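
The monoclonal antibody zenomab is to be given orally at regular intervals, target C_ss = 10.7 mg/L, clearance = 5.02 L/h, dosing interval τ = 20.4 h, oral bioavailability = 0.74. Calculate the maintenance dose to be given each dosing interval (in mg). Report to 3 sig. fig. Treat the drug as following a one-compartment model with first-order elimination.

At steady state, F × (Dose/τ) = Css × CL.
Dose = Css × CL × τ / F = 10.7 × 5.020 × 20.4 / 0.74 = 1481 mg

1480 mg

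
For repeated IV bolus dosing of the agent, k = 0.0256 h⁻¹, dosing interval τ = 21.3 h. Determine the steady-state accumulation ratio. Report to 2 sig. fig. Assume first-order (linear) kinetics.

2.4

e^(−kτ) = e^(−0.02560 × 21.3) = 0.5797
Accumulation ratio R = 1 / (1 − e^(−kτ)) = 1 / (1 − 0.5797) = 2.379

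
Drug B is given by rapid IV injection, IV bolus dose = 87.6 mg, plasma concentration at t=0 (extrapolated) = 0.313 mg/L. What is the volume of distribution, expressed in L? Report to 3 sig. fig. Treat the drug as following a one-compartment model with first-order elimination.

Vd = Dose / C₀ = 87.60 / 0.313 = 279.9 L

280 L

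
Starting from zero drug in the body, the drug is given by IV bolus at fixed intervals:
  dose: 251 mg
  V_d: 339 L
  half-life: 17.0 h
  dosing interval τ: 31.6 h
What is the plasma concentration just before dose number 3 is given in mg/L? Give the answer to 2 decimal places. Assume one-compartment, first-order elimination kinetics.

0.26 mg/L

C₀ per dose = Dose / Vd = 251 / 339 = 0.7404 mg/L
k = ln2 / t½ = 0.693147 / 17.0 = 0.04077 h⁻¹
Fraction remaining after one interval: r = e^(−kτ) = e^(−0.04077 × 31.6) = 0.2757
Before dose 3, 2 doses have been given (aged 1τ, 2τ).
C_trough = C₀ × (r + r²) = 0.7404 × (0.2757 + 0.07601) = 0.2604 mg/L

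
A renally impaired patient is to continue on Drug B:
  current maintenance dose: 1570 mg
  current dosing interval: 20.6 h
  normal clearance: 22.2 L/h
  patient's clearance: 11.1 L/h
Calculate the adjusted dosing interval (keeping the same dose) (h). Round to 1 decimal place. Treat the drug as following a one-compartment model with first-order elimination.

41.2 h

To keep the same average steady-state level, dosing rate must scale with clearance.
CL ratio = 11.1 / 22.2 = 0.5000
New interval (same dose) = 20.6 / 0.5000 = 41.20 h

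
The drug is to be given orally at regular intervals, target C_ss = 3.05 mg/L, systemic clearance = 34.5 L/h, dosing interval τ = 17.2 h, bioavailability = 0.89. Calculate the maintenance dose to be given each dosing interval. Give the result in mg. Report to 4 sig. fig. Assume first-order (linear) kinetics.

At steady state, F × (Dose/τ) = Css × CL.
Dose = Css × CL × τ / F = 3.05 × 34.50 × 17.2 / 0.89 = 2034 mg

2034 mg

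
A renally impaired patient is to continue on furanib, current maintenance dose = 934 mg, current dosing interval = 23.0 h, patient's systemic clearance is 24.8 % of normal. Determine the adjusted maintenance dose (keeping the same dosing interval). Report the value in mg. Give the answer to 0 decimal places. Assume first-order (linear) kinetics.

To keep the same average steady-state level, dosing rate must scale with clearance.
CL ratio = 24.8 / 100 = 0.2480
New dose (same interval) = 934 × 0.2480 = 231.6 mg

232 mg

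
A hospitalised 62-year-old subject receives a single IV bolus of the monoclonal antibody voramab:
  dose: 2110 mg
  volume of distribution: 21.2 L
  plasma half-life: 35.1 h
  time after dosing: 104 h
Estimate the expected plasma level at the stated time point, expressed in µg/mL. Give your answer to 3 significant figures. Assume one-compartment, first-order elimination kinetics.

C₀ = Dose / Vd = 2110 / 21.2 = 99.53 mg/L
k = ln2 / t½ = 0.693147 / 35.1 = 0.01975 h⁻¹
C = C₀ · e^(−k·t) = 99.53 × e^(−0.01975 × 104)
  = 99.53 × 0.1282 = 12.76 mg/L
(12.76 mg/L = 12.76 µg/mL)

12.8 µg/mL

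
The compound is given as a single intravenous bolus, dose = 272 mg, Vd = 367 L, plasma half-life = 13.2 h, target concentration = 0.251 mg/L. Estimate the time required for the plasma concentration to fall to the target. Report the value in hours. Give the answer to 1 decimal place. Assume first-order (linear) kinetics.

20.6 h

C₀ = Dose / Vd = 272.0 / 367 = 0.7411 mg/L
k = ln2 / t½ = 0.693147 / 13.2 = 0.05251 h⁻¹
t = ln(C₀ / C) / k = ln(0.7411 / 0.251) / 0.05251
  = ln(2.953) / 0.05251 = 1.083 / 0.05251 = 20.62 h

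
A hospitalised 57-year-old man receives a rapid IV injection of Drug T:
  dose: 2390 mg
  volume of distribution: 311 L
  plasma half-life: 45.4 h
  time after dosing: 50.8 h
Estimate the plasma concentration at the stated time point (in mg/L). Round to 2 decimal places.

3.54 mg/L

C₀ = Dose / Vd = 2390 / 311 = 7.685 mg/L
k = ln2 / t½ = 0.693147 / 45.4 = 0.01527 h⁻¹
C = C₀ · e^(−k·t) = 7.685 × e^(−0.01527 × 50.8)
  = 7.685 × 0.4604 = 3.538 mg/L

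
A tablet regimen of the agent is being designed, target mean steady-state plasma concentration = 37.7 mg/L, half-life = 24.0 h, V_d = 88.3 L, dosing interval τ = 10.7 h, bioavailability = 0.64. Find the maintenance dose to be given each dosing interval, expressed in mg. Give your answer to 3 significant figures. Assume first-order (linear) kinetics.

k = ln2 / t½ = 0.693147 / 24.0 = 0.02888 h⁻¹
CL = k × Vd = 0.02888 × 88.3 = 2.550 L/h
At steady state, F × (Dose/τ) = Css × CL.
Dose = Css × CL × τ / F = 37.7 × 2.550 × 10.7 / 0.64 = 1607 mg

1610 mg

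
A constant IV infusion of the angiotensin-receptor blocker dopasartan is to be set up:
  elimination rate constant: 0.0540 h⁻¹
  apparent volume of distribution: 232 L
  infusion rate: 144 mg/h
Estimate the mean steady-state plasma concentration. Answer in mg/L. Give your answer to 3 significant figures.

11.5 mg/L

CL = k × Vd = 0.05400 × 232 = 12.53 L/h
At steady state Css = R₀ / CL = 144 / 12.53 = 11.49 mg/L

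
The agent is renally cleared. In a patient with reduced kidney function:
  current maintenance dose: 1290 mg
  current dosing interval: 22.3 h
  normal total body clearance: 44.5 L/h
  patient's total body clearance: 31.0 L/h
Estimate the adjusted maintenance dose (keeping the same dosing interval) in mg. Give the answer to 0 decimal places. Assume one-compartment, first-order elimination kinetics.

899 mg

To keep the same average steady-state level, dosing rate must scale with clearance.
CL ratio = 31.0 / 44.5 = 0.6966
New dose (same interval) = 1290 × 0.6966 = 898.6 mg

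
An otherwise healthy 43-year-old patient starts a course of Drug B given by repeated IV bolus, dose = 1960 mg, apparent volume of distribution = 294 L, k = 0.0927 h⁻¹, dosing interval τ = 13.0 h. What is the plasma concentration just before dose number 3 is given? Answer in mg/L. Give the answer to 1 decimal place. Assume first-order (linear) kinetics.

C₀ per dose = Dose / Vd = 1960 / 294 = 6.667 mg/L
Fraction remaining after one interval: r = e^(−kτ) = e^(−0.09270 × 13.0) = 0.2997
Before dose 3, 2 doses have been given (aged 1τ, 2τ).
C_trough = C₀ × (r + r²) = 6.667 × (0.2997 + 0.08982) = 2.597 mg/L

2.6 mg/L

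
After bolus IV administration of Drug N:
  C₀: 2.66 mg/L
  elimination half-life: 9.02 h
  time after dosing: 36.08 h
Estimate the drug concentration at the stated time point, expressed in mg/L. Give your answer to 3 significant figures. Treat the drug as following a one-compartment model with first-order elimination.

0.166 mg/L

k = ln2 / t½ = 0.693147 / 9.02 = 0.07685 h⁻¹
t / t½ = 36.08 / 9.02 = 4 half-lives
C = C₀ × (1/2)^4 = 2.660 × 0.06250 = 0.1663 mg/L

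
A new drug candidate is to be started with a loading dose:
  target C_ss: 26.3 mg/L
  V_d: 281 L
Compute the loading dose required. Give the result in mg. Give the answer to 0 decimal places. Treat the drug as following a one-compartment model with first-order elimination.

7390 mg

LD = Css × Vd = 26.3 × 281 = 7390 mg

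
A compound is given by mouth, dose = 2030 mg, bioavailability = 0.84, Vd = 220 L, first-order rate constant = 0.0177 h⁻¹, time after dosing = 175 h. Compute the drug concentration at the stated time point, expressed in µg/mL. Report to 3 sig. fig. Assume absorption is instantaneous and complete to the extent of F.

Amount reaching circulation = F × Dose = 0.84 × 2030 = 1705 mg
C₀ = F·Dose / Vd = 1705 / 220 = 7.750 mg/L
C = C₀ · e^(−k·t) = 7.750 × e^(−0.01770 × 175)
  = 7.750 × 0.04516 = 0.3500 mg/L
(0.3500 mg/L = 0.3500 µg/mL)

0.350 µg/mL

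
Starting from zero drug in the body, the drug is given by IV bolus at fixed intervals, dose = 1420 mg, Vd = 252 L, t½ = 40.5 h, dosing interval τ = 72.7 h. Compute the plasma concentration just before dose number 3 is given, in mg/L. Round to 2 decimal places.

2.09 mg/L

C₀ per dose = Dose / Vd = 1420 / 252 = 5.635 mg/L
k = ln2 / t½ = 0.693147 / 40.5 = 0.01711 h⁻¹
Fraction remaining after one interval: r = e^(−kτ) = e^(−0.01711 × 72.7) = 0.2883
Before dose 3, 2 doses have been given (aged 1τ, 2τ).
C_trough = C₀ × (r + r²) = 5.635 × (0.2883 + 0.08312) = 2.093 mg/L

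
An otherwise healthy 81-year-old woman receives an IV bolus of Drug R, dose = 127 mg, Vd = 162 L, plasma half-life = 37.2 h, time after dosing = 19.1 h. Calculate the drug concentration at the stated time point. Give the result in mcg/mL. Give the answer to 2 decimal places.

C₀ = Dose / Vd = 127.0 / 162 = 0.7840 mg/L
k = ln2 / t½ = 0.693147 / 37.2 = 0.01863 h⁻¹
C = C₀ · e^(−k·t) = 0.7840 × e^(−0.01863 × 19.1)
  = 0.7840 × 0.7006 = 0.5493 mg/L
(0.5493 mg/L = 0.5493 mcg/mL)

0.55 mcg/mL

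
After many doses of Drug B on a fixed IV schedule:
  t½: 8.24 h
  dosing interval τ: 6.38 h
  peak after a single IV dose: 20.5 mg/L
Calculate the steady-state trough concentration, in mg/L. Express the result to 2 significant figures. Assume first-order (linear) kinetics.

29 mg/L

k = ln2 / t½ = 0.693147 / 8.24 = 0.08412 h⁻¹
e^(−kτ) = e^(−0.08412 × 6.38) = 0.5847
Accumulation ratio R = 1 / (1 − e^(−kτ)) = 1 / (1 − 0.5847) = 2.408
Steady-state trough = C₀ × R × e^(−kτ) = 20.5 × 2.408 × 0.5847 = 28.86 mg/L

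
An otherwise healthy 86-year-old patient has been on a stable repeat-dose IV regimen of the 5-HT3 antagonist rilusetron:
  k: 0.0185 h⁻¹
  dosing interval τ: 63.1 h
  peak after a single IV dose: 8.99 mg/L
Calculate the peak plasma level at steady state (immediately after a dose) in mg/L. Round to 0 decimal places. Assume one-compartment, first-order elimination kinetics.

e^(−kτ) = e^(−0.01850 × 63.1) = 0.3112
Accumulation ratio R = 1 / (1 − e^(−kτ)) = 1 / (1 − 0.3112) = 1.452
Steady-state peak = C₀ × R = 8.99 × 1.452 = 13.05 mg/L

13 mg/L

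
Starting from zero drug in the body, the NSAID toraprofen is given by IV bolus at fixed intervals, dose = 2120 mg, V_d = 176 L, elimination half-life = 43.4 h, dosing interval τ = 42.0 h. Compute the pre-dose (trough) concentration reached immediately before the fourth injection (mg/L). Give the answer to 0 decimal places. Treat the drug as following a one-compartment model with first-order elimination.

11 mg/L

C₀ per dose = Dose / Vd = 2120 / 176 = 12.05 mg/L
k = ln2 / t½ = 0.693147 / 43.4 = 0.01597 h⁻¹
Fraction remaining after one interval: r = e^(−kτ) = e^(−0.01597 × 42.0) = 0.5113
Before dose 4, 3 doses have been given (aged 1τ, 2τ, 3τ).
C_trough = C₀ × (r + r² + … + r^3) = C₀ × r(1−r^3)/(1−r)
        = 12.05 × 0.5113 × (1 − 0.1337) / (1 − 0.5113) = 10.92 mg/L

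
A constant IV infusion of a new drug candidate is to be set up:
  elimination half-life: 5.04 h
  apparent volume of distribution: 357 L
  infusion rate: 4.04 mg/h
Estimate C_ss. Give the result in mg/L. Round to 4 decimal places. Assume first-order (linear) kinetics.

k = ln2 / t½ = 0.693147 / 5.04 = 0.1375 h⁻¹
CL = k × Vd = 0.1375 × 357 = 49.09 L/h
At steady state Css = R₀ / CL = 4.04 / 49.09 = 0.08230 mg/L

0.0823 mg/L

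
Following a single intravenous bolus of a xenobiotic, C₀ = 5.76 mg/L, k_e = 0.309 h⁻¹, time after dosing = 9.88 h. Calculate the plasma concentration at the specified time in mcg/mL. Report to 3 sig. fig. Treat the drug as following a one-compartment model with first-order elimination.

0.272 mcg/mL

C = C₀ · e^(−k·t) = 5.760 × e^(−0.3090 × 9.88)
  = 5.760 × 0.04722 = 0.2720 mg/L
(0.2720 mg/L = 0.2720 mcg/mL)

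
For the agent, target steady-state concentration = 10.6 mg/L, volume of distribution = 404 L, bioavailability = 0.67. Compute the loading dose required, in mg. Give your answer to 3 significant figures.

6390 mg

LD = Css × Vd / F = 10.6 × 404 / 0.67 = 6392 mg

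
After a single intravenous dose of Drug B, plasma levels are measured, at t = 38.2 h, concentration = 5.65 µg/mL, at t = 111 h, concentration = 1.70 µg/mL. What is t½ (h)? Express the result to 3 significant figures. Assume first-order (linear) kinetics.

42.0 h

k = ln(C₁/C₂) / (t₂ − t₁) = ln(5.65/1.70) / (111 − 38.2)
  = 1.201 / 72.80 = 0.01650 h⁻¹
t½ = ln2 / k = 0.693147 / 0.01650 = 42.01 h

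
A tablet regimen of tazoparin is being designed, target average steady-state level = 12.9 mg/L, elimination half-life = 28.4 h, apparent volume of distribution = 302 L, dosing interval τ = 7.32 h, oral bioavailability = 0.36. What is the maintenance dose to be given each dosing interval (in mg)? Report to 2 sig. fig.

1900 mg

k = ln2 / t½ = 0.693147 / 28.4 = 0.02441 h⁻¹
CL = k × Vd = 0.02441 × 302 = 7.372 L/h
At steady state, F × (Dose/τ) = Css × CL.
Dose = Css × CL × τ / F = 12.9 × 7.372 × 7.32 / 0.36 = 1934 mg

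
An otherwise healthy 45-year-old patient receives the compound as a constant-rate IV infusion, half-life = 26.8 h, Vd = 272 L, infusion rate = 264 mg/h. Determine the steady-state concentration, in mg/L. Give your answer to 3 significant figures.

k = ln2 / t½ = 0.693147 / 26.8 = 0.02586 h⁻¹
CL = k × Vd = 0.02586 × 272 = 7.034 L/h
At steady state Css = R₀ / CL = 264 / 7.034 = 37.53 mg/L

37.5 mg/L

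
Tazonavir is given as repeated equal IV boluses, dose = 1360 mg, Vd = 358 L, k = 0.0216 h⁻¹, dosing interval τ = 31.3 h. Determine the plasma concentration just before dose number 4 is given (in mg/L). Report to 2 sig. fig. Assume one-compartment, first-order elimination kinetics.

C₀ per dose = Dose / Vd = 1360 / 358 = 3.799 mg/L
Fraction remaining after one interval: r = e^(−kτ) = e^(−0.02160 × 31.3) = 0.5086
Before dose 4, 3 doses have been given (aged 1τ, 2τ, 3τ).
C_trough = C₀ × (r + r² + … + r^3) = C₀ × r(1−r^3)/(1−r)
        = 3.799 × 0.5086 × (1 − 0.1316) / (1 − 0.5086) = 3.415 mg/L

3.4 mg/L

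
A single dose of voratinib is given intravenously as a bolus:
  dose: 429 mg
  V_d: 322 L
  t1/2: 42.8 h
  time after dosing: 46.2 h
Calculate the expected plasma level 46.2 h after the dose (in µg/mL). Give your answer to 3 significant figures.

C₀ = Dose / Vd = 429.0 / 322 = 1.332 mg/L
k = ln2 / t½ = 0.693147 / 42.8 = 0.01620 h⁻¹
C = C₀ · e^(−k·t) = 1.332 × e^(−0.01620 × 46.2)
  = 1.332 × 0.4731 = 0.6302 mg/L
(0.6302 mg/L = 0.6302 µg/mL)

0.630 µg/mL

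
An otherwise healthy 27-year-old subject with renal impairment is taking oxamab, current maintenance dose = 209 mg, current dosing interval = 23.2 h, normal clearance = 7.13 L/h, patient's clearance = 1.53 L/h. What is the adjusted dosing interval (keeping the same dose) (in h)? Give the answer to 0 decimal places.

108 h

To keep the same average steady-state level, dosing rate must scale with clearance.
CL ratio = 1.53 / 7.13 = 0.2146
New interval (same dose) = 23.2 / 0.2146 = 108.1 h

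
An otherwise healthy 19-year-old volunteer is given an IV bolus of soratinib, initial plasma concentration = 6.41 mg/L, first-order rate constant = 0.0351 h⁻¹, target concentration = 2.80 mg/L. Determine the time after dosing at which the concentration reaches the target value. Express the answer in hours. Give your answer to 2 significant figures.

t = ln(C₀ / C) / k = ln(6.410 / 2.80) / 0.03510
  = ln(2.289) / 0.03510 = 0.8281 / 0.03510 = 23.59 h

24 h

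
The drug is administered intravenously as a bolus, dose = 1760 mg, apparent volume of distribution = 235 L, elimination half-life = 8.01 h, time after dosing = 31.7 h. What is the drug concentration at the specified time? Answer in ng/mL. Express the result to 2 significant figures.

C₀ = Dose / Vd = 1760 / 235 = 7.489 mg/L
k = ln2 / t½ = 0.693147 / 8.01 = 0.08654 h⁻¹
C = C₀ · e^(−k·t) = 7.489 × e^(−0.08654 × 31.7)
  = 7.489 × 0.06436 = 0.4820 mg/L
Convert: 0.4820 mg/L × 1000 = 482.0 ng/mL

480 ng/mL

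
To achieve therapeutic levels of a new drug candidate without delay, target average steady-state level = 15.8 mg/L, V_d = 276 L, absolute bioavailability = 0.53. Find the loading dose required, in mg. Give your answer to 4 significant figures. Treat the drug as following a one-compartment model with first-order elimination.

8228 mg

LD = Css × Vd / F = 15.8 × 276 / 0.53 = 8228 mg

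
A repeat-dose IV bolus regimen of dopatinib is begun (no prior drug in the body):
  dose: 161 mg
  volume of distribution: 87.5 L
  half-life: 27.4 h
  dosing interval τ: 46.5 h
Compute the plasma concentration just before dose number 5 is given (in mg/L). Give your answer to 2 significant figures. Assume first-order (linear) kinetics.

0.81 mg/L

C₀ per dose = Dose / Vd = 161 / 87.5 = 1.840 mg/L
k = ln2 / t½ = 0.693147 / 27.4 = 0.02530 h⁻¹
Fraction remaining after one interval: r = e^(−kτ) = e^(−0.02530 × 46.5) = 0.3084
Before dose 5, 4 doses have been given (aged 1τ, 2τ, 3τ, 4τ).
C_trough = C₀ × (r + r² + … + r^4) = C₀ × r(1−r^4)/(1−r)
        = 1.840 × 0.3084 × (1 − 0.009046) / (1 − 0.3084) = 0.8131 mg/L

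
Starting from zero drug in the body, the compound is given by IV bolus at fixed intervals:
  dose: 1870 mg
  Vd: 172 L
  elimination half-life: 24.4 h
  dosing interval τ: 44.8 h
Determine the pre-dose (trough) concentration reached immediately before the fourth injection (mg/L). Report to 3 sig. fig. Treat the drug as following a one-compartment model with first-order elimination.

C₀ per dose = Dose / Vd = 1870 / 172 = 10.87 mg/L
k = ln2 / t½ = 0.693147 / 24.4 = 0.02841 h⁻¹
Fraction remaining after one interval: r = e^(−kτ) = e^(−0.02841 × 44.8) = 0.2801
Before dose 4, 3 doses have been given (aged 1τ, 2τ, 3τ).
C_trough = C₀ × (r + r² + … + r^3) = C₀ × r(1−r^3)/(1−r)
        = 10.87 × 0.2801 × (1 − 0.02198) / (1 − 0.2801) = 4.136 mg/L

4.14 mg/L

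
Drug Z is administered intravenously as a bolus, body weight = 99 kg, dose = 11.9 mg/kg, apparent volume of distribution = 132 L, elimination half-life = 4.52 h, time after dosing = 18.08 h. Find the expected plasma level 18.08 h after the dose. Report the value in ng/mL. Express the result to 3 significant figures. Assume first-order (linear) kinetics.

558 ng/mL

Total dose = 11.9 × 99 = 1178 mg
C₀ = Dose / Vd = 1178 / 132 = 8.924 mg/L
k = ln2 / t½ = 0.693147 / 4.52 = 0.1534 h⁻¹
t / t½ = 18.08 / 4.52 = 4 half-lives
C = C₀ × (1/2)^4 = 8.924 × 0.06250 = 0.5578 mg/L
Convert: 0.5578 mg/L × 1000 = 557.8 ng/mL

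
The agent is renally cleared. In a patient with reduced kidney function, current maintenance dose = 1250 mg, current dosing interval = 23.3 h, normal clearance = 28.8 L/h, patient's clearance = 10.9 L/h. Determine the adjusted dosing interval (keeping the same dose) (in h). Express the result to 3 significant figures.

61.6 h

To keep the same average steady-state level, dosing rate must scale with clearance.
CL ratio = 10.9 / 28.8 = 0.3785
New interval (same dose) = 23.3 / 0.3785 = 61.56 h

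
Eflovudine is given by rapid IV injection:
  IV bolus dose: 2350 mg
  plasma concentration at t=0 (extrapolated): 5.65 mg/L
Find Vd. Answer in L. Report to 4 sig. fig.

415.9 L

Vd = Dose / C₀ = 2350 / 5.65 = 415.9 L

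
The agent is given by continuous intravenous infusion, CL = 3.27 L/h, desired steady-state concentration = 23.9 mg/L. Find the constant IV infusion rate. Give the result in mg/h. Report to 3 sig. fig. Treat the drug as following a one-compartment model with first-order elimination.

78.2 mg/h

At steady state, infusion rate R₀ = Css × CL = 23.9 × 3.270 = 78.15 mg/h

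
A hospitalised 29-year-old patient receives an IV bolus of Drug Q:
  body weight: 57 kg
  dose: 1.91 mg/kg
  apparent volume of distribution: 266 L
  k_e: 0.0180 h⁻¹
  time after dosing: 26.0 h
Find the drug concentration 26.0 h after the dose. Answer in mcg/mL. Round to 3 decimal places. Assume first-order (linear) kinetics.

Total dose = 1.91 × 57 = 108.9 mg
C₀ = Dose / Vd = 108.9 / 266 = 0.4094 mg/L
C = C₀ · e^(−k·t) = 0.4094 × e^(−0.01800 × 26.0)
  = 0.4094 × 0.6263 = 0.2564 mg/L
(0.2564 mg/L = 0.2564 mcg/mL)

0.256 mcg/mL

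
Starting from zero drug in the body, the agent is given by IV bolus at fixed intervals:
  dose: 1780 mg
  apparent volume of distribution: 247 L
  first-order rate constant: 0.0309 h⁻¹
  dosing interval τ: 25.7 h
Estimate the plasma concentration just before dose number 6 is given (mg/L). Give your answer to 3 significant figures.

5.83 mg/L

C₀ per dose = Dose / Vd = 1780 / 247 = 7.206 mg/L
Fraction remaining after one interval: r = e^(−kτ) = e^(−0.03090 × 25.7) = 0.4520
Before dose 6, 5 doses have been given (aged 1τ, 2τ, 3τ, 4τ, 5τ).
C_trough = C₀ × (r + r² + … + r^5) = C₀ × r(1−r^5)/(1−r)
        = 7.206 × 0.4520 × (1 − 0.01887) / (1 − 0.4520) = 5.831 mg/L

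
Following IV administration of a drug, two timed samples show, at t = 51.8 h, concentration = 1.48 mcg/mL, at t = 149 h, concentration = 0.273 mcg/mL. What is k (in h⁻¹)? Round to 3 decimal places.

0.017 h⁻¹

k = ln(C₁/C₂) / (t₂ − t₁) = ln(1.48/0.273) / (149 − 51.8)
  = 1.690 / 97.20 = 0.01739 h⁻¹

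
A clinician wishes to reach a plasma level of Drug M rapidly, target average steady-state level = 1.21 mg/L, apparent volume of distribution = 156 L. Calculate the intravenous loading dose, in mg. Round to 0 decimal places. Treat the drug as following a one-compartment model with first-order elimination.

189 mg

LD = Css × Vd = 1.21 × 156 = 188.8 mg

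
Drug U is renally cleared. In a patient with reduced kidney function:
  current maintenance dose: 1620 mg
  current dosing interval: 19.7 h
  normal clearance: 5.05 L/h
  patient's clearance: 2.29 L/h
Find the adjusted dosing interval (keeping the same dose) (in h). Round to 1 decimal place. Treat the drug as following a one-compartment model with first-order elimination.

To keep the same average steady-state level, dosing rate must scale with clearance.
CL ratio = 2.29 / 5.05 = 0.4535
New interval (same dose) = 19.7 / 0.4535 = 43.44 h

43.4 h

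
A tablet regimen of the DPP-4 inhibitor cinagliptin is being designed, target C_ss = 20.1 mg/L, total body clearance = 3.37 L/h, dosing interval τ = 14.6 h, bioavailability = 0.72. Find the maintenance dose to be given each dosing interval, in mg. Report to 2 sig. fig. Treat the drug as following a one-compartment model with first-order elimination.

1400 mg

At steady state, F × (Dose/τ) = Css × CL.
Dose = Css × CL × τ / F = 20.1 × 3.370 × 14.6 / 0.72 = 1374 mg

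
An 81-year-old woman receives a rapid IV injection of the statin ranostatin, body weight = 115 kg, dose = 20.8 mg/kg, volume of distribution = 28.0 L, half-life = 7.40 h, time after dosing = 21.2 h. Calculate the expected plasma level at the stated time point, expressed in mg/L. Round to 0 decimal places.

12 mg/L

Total dose = 20.8 × 115 = 2392 mg
C₀ = Dose / Vd = 2392 / 28.0 = 85.43 mg/L
k = ln2 / t½ = 0.693147 / 7.40 = 0.09367 h⁻¹
C = C₀ · e^(−k·t) = 85.43 × e^(−0.09367 × 21.2)
  = 85.43 × 0.1373 = 11.73 mg/L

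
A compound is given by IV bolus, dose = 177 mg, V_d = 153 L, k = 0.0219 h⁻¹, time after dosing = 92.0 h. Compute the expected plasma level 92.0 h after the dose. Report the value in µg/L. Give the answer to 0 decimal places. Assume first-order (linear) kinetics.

154 µg/L

C₀ = Dose / Vd = 177.0 / 153 = 1.157 mg/L
C = C₀ · e^(−k·t) = 1.157 × e^(−0.02190 × 92.0)
  = 1.157 × 0.1333 = 0.1542 mg/L
Convert: 0.1542 mg/L × 1000 = 154.2 µg/L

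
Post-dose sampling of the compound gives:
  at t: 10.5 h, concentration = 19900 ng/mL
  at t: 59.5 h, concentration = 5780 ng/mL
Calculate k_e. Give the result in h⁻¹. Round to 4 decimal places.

k = ln(C₁/C₂) / (t₂ − t₁) = ln(19900/5780) / (59.5 − 10.5)
  = 1.236 / 49.00 = 0.02522 h⁻¹

0.0252 h⁻¹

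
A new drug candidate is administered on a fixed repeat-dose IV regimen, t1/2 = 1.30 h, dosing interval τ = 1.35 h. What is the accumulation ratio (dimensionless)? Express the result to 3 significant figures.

k = ln2 / t½ = 0.693147 / 1.30 = 0.5332 h⁻¹
e^(−kτ) = e^(−0.5332 × 1.35) = 0.4868
Accumulation ratio R = 1 / (1 − e^(−kτ)) = 1 / (1 − 0.4868) = 1.949

1.95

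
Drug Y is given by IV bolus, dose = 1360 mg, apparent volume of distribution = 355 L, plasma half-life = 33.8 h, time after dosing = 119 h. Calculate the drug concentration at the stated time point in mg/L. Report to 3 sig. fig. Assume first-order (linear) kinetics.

0.334 mg/L

C₀ = Dose / Vd = 1360 / 355 = 3.831 mg/L
k = ln2 / t½ = 0.693147 / 33.8 = 0.02051 h⁻¹
C = C₀ · e^(−k·t) = 3.831 × e^(−0.02051 × 119)
  = 3.831 × 0.08710 = 0.3337 mg/L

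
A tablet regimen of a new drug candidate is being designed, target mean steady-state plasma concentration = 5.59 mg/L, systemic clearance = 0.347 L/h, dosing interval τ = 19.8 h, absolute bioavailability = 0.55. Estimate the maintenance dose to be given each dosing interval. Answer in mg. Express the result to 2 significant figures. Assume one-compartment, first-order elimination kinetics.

At steady state, F × (Dose/τ) = Css × CL.
Dose = Css × CL × τ / F = 5.59 × 0.3470 × 19.8 / 0.55 = 69.83 mg

70 mg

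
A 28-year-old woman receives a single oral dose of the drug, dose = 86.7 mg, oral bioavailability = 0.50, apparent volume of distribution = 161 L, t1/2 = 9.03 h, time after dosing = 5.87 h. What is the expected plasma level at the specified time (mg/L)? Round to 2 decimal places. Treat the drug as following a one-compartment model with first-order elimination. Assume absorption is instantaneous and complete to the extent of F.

0.17 mg/L

Amount reaching circulation = F × Dose = 0.50 × 86.70 = 43.35 mg
C₀ = F·Dose / Vd = 43.35 / 161 = 0.2693 mg/L
k = ln2 / t½ = 0.693147 / 9.03 = 0.07676 h⁻¹
C = C₀ · e^(−k·t) = 0.2693 × e^(−0.07676 × 5.87)
  = 0.2693 × 0.6373 = 0.1716 mg/L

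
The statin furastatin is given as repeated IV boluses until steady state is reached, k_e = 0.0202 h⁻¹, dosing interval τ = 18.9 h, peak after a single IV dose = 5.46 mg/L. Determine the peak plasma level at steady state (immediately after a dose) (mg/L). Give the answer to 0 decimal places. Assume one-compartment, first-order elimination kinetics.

17 mg/L

e^(−kτ) = e^(−0.02020 × 18.9) = 0.6826
Accumulation ratio R = 1 / (1 − e^(−kτ)) = 1 / (1 − 0.6826) = 3.151
Steady-state peak = C₀ × R = 5.46 × 3.151 = 17.20 mg/L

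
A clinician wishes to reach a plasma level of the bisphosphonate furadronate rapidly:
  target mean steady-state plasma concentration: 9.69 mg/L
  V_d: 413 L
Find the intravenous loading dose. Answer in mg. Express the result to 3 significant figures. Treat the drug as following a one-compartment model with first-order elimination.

4000 mg

LD = Css × Vd = 9.69 × 413 = 4002 mg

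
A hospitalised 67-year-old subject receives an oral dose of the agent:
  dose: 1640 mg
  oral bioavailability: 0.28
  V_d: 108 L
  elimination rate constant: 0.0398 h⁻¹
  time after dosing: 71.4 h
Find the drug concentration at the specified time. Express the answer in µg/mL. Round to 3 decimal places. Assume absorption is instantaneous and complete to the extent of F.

Amount reaching circulation = F × Dose = 0.28 × 1640 = 459.2 mg
C₀ = F·Dose / Vd = 459.2 / 108 = 4.252 mg/L
C = C₀ · e^(−k·t) = 4.252 × e^(−0.03980 × 71.4)
  = 4.252 × 0.05833 = 0.2480 mg/L
(0.2480 mg/L = 0.2480 µg/mL)

0.248 µg/mL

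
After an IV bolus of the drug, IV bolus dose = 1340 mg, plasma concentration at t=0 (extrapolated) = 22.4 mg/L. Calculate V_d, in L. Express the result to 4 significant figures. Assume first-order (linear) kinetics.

Vd = Dose / C₀ = 1340 / 22.4 = 59.82 L

59.82 L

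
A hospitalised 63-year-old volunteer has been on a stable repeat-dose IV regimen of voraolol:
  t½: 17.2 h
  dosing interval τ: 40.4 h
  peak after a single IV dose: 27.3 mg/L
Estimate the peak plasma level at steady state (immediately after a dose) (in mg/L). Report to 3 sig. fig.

34.0 mg/L

k = ln2 / t½ = 0.693147 / 17.2 = 0.04030 h⁻¹
e^(−kτ) = e^(−0.04030 × 40.4) = 0.1963
Accumulation ratio R = 1 / (1 − e^(−kτ)) = 1 / (1 − 0.1963) = 1.244
Steady-state peak = C₀ × R = 27.3 × 1.244 = 33.96 mg/L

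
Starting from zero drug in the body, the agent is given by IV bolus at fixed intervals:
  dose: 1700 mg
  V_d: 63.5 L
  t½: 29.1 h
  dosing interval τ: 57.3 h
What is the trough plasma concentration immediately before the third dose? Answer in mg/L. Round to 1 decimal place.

C₀ per dose = Dose / Vd = 1700 / 63.5 = 26.77 mg/L
k = ln2 / t½ = 0.693147 / 29.1 = 0.02382 h⁻¹
Fraction remaining after one interval: r = e^(−kτ) = e^(−0.02382 × 57.3) = 0.2554
Before dose 3, 2 doses have been given (aged 1τ, 2τ).
C_trough = C₀ × (r + r²) = 26.77 × (0.2554 + 0.06523) = 8.583 mg/L

8.6 mg/L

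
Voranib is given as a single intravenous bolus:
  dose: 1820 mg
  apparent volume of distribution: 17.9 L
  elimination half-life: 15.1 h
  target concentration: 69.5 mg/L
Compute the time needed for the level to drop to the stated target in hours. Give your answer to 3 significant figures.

C₀ = Dose / Vd = 1820 / 17.9 = 101.7 mg/L
k = ln2 / t½ = 0.693147 / 15.1 = 0.04590 h⁻¹
t = ln(C₀ / C) / k = ln(101.7 / 69.5) / 0.04590
  = ln(1.463) / 0.04590 = 0.3805 / 0.04590 = 8.290 h

8.29 h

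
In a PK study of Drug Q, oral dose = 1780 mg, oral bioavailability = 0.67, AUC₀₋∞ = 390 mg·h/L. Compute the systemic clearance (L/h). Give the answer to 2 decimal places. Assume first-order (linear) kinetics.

3.06 L/h

CL = F·Dose / AUC = 0.67 × 1780 / 390 = 3.058 L/h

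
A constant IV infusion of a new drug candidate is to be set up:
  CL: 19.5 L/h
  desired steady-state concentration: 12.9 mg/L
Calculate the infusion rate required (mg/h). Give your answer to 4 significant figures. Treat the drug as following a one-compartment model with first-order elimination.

At steady state, infusion rate R₀ = Css × CL = 12.9 × 19.50 = 251.6 mg/h

251.6 mg/h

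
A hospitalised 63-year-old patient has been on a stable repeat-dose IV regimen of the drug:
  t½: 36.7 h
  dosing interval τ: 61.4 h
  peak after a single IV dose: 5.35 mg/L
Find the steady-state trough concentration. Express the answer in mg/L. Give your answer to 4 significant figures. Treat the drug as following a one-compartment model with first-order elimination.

2.444 mg/L

k = ln2 / t½ = 0.693147 / 36.7 = 0.01889 h⁻¹
e^(−kτ) = e^(−0.01889 × 61.4) = 0.3135
Accumulation ratio R = 1 / (1 − e^(−kτ)) = 1 / (1 − 0.3135) = 1.457
Steady-state trough = C₀ × R × e^(−kτ) = 5.35 × 1.457 × 0.3135 = 2.444 mg/L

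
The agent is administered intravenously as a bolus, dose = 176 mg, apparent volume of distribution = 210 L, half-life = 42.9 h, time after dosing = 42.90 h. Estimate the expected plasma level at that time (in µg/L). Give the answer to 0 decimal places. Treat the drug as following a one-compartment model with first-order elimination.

419 µg/L

C₀ = Dose / Vd = 176.0 / 210 = 0.8381 mg/L
k = ln2 / t½ = 0.693147 / 42.9 = 0.01616 h⁻¹
t / t½ = 42.90 / 42.9 = 1 half-lives
C = C₀ × (1/2)^1 = 0.8381 × 0.5000 = 0.4191 mg/L
Convert: 0.4191 mg/L × 1000 = 419.1 µg/L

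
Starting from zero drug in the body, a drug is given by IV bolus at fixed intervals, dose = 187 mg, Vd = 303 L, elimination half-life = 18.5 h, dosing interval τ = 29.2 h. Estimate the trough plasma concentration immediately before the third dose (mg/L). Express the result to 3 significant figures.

0.276 mg/L

C₀ per dose = Dose / Vd = 187 / 303 = 0.6172 mg/L
k = ln2 / t½ = 0.693147 / 18.5 = 0.03747 h⁻¹
Fraction remaining after one interval: r = e^(−kτ) = e^(−0.03747 × 29.2) = 0.3348
Before dose 3, 2 doses have been given (aged 1τ, 2τ).
C_trough = C₀ × (r + r²) = 0.6172 × (0.3348 + 0.1121) = 0.2758 mg/L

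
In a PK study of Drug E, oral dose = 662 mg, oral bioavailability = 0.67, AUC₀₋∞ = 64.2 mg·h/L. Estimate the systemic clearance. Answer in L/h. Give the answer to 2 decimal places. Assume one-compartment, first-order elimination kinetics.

CL = F·Dose / AUC = 0.67 × 662 / 64.2 = 6.909 L/h

6.91 L/h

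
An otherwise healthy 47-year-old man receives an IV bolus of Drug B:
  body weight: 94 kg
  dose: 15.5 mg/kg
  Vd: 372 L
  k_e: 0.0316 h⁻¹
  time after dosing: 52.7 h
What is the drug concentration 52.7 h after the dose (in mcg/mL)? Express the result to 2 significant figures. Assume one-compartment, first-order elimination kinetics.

Total dose = 15.5 × 94 = 1457 mg
C₀ = Dose / Vd = 1457 / 372 = 3.917 mg/L
C = C₀ · e^(−k·t) = 3.917 × e^(−0.03160 × 52.7)
  = 3.917 × 0.1891 = 0.7407 mg/L
(0.7407 mg/L = 0.7407 mcg/mL)

0.74 mcg/mL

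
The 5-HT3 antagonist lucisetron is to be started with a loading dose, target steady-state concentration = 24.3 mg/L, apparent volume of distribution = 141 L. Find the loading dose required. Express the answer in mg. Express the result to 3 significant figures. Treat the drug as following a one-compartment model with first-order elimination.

LD = Css × Vd = 24.3 × 141 = 3426 mg

3430 mg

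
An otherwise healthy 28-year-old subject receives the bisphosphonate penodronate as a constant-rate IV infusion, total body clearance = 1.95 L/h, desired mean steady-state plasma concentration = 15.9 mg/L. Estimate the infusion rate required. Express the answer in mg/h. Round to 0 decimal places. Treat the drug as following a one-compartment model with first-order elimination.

At steady state, infusion rate R₀ = Css × CL = 15.9 × 1.950 = 31.01 mg/h

31 mg/h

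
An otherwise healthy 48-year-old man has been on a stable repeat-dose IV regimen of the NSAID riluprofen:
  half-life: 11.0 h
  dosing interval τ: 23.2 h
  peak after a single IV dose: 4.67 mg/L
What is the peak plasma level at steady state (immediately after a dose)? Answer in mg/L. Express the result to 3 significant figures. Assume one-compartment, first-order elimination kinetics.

k = ln2 / t½ = 0.693147 / 11.0 = 0.06301 h⁻¹
e^(−kτ) = e^(−0.06301 × 23.2) = 0.2318
Accumulation ratio R = 1 / (1 − e^(−kτ)) = 1 / (1 − 0.2318) = 1.302
Steady-state peak = C₀ × R = 4.67 × 1.302 = 6.080 mg/L

6.08 mg/L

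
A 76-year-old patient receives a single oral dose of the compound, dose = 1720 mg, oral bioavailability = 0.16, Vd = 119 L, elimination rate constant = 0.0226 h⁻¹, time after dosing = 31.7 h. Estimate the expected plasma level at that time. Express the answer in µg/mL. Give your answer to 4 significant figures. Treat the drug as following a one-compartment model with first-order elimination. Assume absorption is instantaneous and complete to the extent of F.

Amount reaching circulation = F × Dose = 0.16 × 1720 = 275.2 mg
C₀ = F·Dose / Vd = 275.2 / 119 = 2.313 mg/L
C = C₀ · e^(−k·t) = 2.313 × e^(−0.02260 × 31.7)
  = 2.313 × 0.4885 = 1.130 mg/L
(1.130 mg/L = 1.130 µg/mL)

1.130 µg/mL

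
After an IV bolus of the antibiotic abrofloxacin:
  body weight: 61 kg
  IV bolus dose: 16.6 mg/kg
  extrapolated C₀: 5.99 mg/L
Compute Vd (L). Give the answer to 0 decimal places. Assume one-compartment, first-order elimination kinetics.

169 L

Dose = 16.6 × 61 = 1013 mg
Vd = Dose / C₀ = 1013 / 5.99 = 169.1 L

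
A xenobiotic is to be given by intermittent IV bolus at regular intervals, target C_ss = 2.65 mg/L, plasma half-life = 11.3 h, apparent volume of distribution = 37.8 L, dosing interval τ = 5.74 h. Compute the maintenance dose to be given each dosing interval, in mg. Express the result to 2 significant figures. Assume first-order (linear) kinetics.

k = ln2 / t½ = 0.693147 / 11.3 = 0.06134 h⁻¹
CL = k × Vd = 0.06134 × 37.8 = 2.319 L/h
At steady state, Dose/τ = Css × CL.
Dose = Css × CL × τ = 2.65 × 2.319 × 5.74 = 35.27 mg

35 mg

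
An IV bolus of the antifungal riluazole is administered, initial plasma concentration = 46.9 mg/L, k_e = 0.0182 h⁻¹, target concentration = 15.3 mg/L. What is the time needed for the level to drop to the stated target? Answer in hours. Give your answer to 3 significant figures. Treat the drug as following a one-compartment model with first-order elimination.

61.5 h

t = ln(C₀ / C) / k = ln(46.90 / 15.3) / 0.01820
  = ln(3.065) / 0.01820 = 1.120 / 0.01820 = 61.54 h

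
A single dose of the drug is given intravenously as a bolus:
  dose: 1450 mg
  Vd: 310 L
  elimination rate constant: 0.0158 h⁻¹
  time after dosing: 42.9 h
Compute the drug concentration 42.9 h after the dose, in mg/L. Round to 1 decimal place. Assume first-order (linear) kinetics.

2.4 mg/L

C₀ = Dose / Vd = 1450 / 310 = 4.677 mg/L
C = C₀ · e^(−k·t) = 4.677 × e^(−0.01580 × 42.9)
  = 4.677 × 0.5077 = 2.375 mg/L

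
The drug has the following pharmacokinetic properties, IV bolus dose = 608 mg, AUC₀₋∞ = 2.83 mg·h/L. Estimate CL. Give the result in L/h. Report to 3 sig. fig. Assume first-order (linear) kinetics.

215 L/h

CL = Dose / AUC = 608 / 2.83 = 214.8 L/h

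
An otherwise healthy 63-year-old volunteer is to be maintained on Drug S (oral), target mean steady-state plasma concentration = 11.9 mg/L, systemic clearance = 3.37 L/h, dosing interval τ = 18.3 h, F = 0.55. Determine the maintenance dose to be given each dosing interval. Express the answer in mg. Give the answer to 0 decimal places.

At steady state, F × (Dose/τ) = Css × CL.
Dose = Css × CL × τ / F = 11.9 × 3.370 × 18.3 / 0.55 = 1334 mg

1334 mg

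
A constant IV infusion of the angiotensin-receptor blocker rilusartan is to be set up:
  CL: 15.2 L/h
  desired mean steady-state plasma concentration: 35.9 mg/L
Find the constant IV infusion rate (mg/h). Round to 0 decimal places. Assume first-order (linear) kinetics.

546 mg/h

At steady state, infusion rate R₀ = Css × CL = 35.9 × 15.20 = 545.7 mg/h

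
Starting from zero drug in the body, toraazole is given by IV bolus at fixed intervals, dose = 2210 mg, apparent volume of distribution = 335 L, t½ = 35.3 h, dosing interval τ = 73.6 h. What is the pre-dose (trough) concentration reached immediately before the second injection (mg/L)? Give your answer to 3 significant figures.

C₀ per dose = Dose / Vd = 2210 / 335 = 6.597 mg/L
k = ln2 / t½ = 0.693147 / 35.3 = 0.01964 h⁻¹
Fraction remaining after one interval: r = e^(−kτ) = e^(−0.01964 × 73.6) = 0.2356
Before dose 2, 1 dose has been given (aged 1τ).
C_trough = C₀ × r = 6.597 × 0.2356 = 1.554 mg/L

1.55 mg/L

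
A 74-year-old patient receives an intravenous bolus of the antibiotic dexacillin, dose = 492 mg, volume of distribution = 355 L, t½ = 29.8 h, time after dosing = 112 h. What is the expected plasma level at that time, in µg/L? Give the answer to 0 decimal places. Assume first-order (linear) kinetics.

C₀ = Dose / Vd = 492.0 / 355 = 1.386 mg/L
k = ln2 / t½ = 0.693147 / 29.8 = 0.02326 h⁻¹
C = C₀ · e^(−k·t) = 1.386 × e^(−0.02326 × 112)
  = 1.386 × 0.07389 = 0.1024 mg/L
Convert: 0.1024 mg/L × 1000 = 102.4 µg/L

102 µg/L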